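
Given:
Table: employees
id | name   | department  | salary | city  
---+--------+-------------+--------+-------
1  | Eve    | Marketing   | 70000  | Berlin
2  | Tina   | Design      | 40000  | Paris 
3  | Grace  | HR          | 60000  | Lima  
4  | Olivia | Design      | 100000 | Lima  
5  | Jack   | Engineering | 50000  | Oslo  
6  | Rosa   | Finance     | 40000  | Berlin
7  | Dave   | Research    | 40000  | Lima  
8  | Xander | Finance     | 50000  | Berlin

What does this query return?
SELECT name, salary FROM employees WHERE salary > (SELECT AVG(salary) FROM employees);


Subquery: AVG(salary) = 56250.0
Filtering: salary > 56250.0
  Eve (70000) -> MATCH
  Grace (60000) -> MATCH
  Olivia (100000) -> MATCH


3 rows:
Eve, 70000
Grace, 60000
Olivia, 100000


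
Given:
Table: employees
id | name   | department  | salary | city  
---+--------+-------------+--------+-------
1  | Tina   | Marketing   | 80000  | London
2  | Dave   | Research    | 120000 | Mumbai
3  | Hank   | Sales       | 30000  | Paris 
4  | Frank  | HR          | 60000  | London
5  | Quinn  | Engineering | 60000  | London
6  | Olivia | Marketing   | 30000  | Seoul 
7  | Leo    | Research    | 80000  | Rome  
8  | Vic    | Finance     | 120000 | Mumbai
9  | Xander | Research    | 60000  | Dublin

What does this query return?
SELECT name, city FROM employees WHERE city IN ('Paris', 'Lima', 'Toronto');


Filtering: city IN ('Paris', 'Lima', 'Toronto')
Matching: 1 rows

1 rows:
Hank, Paris


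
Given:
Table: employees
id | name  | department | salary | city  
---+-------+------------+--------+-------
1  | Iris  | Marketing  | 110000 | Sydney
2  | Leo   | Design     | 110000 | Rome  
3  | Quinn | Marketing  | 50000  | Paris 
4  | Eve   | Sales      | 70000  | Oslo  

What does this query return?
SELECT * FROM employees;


SELECT * returns all 4 rows with all columns

4 rows:
1, Iris, Marketing, 110000, Sydney
2, Leo, Design, 110000, Rome
3, Quinn, Marketing, 50000, Paris
4, Eve, Sales, 70000, Oslo


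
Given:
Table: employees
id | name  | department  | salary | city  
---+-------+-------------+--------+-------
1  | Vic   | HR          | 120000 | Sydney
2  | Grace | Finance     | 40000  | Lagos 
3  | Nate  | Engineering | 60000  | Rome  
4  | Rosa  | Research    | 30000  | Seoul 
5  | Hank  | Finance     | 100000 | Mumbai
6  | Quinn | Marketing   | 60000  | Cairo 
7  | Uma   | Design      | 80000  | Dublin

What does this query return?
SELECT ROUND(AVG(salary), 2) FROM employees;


SUM(salary) = 490000
COUNT = 7
ROUND(AVG, 2) = ROUND(490000 / 7, 2) = 70000.0

70000.0


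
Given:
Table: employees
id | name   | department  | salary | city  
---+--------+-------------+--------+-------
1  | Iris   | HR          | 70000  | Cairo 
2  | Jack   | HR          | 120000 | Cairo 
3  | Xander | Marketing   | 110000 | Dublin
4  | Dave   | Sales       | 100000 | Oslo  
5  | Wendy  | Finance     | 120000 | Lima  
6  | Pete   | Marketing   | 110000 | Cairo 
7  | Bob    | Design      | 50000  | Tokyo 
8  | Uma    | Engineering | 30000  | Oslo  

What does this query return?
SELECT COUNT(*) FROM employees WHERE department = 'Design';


Counting rows where department = 'Design'
  Bob -> MATCH


1


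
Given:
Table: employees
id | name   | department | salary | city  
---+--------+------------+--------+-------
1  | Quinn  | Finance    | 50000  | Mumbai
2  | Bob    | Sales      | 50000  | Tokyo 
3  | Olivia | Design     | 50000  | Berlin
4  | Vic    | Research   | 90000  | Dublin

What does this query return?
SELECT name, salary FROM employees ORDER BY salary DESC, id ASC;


Sorting by salary DESC, then id ASC for ties

4 rows:
Vic, 90000
Quinn, 50000
Bob, 50000
Olivia, 50000


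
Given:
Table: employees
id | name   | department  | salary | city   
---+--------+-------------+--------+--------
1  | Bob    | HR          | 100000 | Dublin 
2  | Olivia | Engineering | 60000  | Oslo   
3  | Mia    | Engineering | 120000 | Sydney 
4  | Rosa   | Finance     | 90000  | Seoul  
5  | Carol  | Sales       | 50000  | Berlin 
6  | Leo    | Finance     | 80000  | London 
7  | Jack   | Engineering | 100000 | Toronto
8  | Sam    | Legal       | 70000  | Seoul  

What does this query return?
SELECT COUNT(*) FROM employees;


COUNT(*) counts all rows

8


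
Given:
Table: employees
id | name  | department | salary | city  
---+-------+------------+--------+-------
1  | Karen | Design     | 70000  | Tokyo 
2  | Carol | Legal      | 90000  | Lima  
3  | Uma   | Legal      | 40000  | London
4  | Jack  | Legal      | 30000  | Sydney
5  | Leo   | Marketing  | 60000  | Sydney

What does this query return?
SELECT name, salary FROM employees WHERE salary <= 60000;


Filtering: salary <= 60000
Matching: 3 rows

3 rows:
Uma, 40000
Jack, 30000
Leo, 60000


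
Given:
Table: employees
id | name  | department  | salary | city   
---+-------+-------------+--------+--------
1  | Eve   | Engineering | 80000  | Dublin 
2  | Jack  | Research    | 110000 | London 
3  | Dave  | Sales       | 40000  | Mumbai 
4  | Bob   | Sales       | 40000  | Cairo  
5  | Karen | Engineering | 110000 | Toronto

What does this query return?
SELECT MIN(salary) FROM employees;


Salaries: 80000, 110000, 40000, 40000, 110000
MIN = 40000

40000


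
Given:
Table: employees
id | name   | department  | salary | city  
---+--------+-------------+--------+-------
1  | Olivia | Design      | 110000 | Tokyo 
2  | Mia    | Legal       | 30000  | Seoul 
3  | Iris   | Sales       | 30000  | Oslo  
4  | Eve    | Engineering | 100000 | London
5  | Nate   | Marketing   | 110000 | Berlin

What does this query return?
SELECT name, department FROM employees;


Projecting columns: name, department

5 rows:
Olivia, Design
Mia, Legal
Iris, Sales
Eve, Engineering
Nate, Marketing


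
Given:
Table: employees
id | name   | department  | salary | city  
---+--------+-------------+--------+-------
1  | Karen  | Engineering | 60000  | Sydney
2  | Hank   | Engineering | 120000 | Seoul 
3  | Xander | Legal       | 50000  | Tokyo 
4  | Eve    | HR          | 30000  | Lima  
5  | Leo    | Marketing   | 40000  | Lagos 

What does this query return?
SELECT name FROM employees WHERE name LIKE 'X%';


LIKE 'X%' matches names starting with 'X'
Matching: 1

1 rows:
Xander


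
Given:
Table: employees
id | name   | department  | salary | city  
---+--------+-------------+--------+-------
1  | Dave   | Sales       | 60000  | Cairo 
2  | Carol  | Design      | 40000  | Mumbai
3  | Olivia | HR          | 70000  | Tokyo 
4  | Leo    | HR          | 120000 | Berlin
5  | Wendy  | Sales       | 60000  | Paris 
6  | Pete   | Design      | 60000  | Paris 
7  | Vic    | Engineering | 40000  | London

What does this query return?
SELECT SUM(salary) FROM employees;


SUM(salary) = 60000 + 40000 + 70000 + 120000 + 60000 + 60000 + 40000 = 450000

450000


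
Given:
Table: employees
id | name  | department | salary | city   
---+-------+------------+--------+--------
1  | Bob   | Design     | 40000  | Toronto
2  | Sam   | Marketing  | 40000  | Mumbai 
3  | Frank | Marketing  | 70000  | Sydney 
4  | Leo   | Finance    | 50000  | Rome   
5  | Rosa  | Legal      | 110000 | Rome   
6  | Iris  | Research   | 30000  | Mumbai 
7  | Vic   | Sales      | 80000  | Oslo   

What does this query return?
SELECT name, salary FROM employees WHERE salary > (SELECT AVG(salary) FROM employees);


Subquery: AVG(salary) = 60000.0
Filtering: salary > 60000.0
  Frank (70000) -> MATCH
  Rosa (110000) -> MATCH
  Vic (80000) -> MATCH


3 rows:
Frank, 70000
Rosa, 110000
Vic, 80000


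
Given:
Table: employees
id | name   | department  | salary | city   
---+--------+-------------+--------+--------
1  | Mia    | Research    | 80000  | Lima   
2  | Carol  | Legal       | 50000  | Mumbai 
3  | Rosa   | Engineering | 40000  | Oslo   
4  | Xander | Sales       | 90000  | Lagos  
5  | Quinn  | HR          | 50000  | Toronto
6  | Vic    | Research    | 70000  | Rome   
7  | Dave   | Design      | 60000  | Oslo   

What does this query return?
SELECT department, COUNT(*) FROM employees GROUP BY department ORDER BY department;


Assigning each row to its department group:
  Mia -> Research
  Carol -> Legal
  Rosa -> Engineering
  Xander -> Sales
  Quinn -> HR
  Vic -> Research
  Dave -> Design


6 groups:
Design, 1
Engineering, 1
HR, 1
Legal, 1
Research, 2
Sales, 1


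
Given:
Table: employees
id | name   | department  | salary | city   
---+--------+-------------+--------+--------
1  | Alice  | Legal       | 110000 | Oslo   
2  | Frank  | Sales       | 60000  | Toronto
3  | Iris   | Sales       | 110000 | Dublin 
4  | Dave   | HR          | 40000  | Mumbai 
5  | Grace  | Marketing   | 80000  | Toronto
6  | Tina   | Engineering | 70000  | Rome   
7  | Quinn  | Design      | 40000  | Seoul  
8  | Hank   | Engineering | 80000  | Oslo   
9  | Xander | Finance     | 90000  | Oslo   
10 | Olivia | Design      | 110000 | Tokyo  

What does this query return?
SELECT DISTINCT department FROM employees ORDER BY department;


All 'department' values (row order): Legal, Sales, Sales, HR, Marketing, Engineering, Design, Engineering, Finance, Design
Removing duplicates leaves 7 unique value(s).

7 values:
Design
Engineering
Finance
HR
Legal
Marketing
Sales


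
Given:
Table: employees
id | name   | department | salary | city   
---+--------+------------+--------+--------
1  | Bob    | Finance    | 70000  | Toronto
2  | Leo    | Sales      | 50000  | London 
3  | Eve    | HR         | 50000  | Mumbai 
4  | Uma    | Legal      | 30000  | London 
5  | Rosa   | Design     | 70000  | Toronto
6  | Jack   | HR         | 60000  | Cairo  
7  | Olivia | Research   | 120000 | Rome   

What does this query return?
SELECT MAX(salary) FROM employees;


Salaries: 70000, 50000, 50000, 30000, 70000, 60000, 120000
MAX = 120000

120000


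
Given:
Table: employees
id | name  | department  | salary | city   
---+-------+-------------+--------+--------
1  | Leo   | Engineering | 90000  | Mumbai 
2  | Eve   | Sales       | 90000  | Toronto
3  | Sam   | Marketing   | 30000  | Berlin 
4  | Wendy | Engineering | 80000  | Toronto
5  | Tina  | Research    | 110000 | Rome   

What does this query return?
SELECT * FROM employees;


SELECT * returns all 5 rows with all columns

5 rows:
1, Leo, Engineering, 90000, Mumbai
2, Eve, Sales, 90000, Toronto
3, Sam, Marketing, 30000, Berlin
4, Wendy, Engineering, 80000, Toronto
5, Tina, Research, 110000, Rome


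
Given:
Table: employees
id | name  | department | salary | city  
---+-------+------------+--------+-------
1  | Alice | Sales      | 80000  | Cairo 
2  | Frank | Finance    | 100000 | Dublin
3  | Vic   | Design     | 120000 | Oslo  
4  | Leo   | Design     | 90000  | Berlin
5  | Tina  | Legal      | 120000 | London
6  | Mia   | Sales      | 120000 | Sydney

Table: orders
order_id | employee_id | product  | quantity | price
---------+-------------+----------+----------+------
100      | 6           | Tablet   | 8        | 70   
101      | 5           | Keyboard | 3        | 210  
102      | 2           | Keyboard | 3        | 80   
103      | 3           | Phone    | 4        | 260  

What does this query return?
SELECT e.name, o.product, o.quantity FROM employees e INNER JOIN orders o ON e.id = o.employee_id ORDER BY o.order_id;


Joining employees.id = orders.employee_id:
  employee Mia (id=6) -> order Tablet
  employee Tina (id=5) -> order Keyboard
  employee Frank (id=2) -> order Keyboard
  employee Vic (id=3) -> order Phone


4 rows:
Mia, Tablet, 8
Tina, Keyboard, 3
Frank, Keyboard, 3
Vic, Phone, 4


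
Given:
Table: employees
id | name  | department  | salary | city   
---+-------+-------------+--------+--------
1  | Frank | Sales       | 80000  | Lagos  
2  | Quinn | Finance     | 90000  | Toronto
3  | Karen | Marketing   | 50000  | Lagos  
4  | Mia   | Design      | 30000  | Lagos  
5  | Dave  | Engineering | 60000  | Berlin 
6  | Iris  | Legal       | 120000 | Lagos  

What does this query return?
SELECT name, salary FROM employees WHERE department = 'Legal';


Filtering: department = 'Legal'
Matching rows: 1

1 rows:
Iris, 120000


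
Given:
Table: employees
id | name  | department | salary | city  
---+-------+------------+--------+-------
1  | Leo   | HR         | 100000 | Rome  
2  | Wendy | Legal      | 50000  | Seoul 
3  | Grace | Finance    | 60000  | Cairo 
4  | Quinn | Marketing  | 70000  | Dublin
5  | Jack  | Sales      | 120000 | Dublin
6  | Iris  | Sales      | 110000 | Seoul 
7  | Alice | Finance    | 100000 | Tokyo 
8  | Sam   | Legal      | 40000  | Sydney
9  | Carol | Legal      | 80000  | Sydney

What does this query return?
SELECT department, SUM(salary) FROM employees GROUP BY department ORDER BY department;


Summing salary within each department:
  Finance: 60000 + 100000 = 160000
  HR: 100000 = 100000
  Legal: 50000 + 40000 + 80000 = 170000
  Marketing: 70000 = 70000
  Sales: 120000 + 110000 = 230000


5 groups:
Finance, 160000
HR, 100000
Legal, 170000
Marketing, 70000
Sales, 230000


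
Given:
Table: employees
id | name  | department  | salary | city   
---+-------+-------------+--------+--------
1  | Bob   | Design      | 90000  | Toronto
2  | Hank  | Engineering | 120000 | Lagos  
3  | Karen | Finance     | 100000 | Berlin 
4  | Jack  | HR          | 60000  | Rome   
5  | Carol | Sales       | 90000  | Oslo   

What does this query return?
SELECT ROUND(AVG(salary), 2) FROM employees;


SUM(salary) = 460000
COUNT = 5
ROUND(AVG, 2) = ROUND(460000 / 5, 2) = 92000.0

92000.0


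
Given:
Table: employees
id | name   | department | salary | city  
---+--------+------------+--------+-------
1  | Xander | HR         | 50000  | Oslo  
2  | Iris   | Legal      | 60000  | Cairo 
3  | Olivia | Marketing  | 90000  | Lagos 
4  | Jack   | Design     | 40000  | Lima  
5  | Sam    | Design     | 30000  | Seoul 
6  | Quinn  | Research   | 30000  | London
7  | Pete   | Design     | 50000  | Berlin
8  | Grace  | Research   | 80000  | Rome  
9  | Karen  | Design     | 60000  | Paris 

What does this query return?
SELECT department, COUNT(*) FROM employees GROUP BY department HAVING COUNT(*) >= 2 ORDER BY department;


Groups with count >= 2:
  Design: 4 -> PASS
  Research: 2 -> PASS
  HR: 1 -> filtered out
  Legal: 1 -> filtered out
  Marketing: 1 -> filtered out


2 groups:
Design, 4
Research, 2


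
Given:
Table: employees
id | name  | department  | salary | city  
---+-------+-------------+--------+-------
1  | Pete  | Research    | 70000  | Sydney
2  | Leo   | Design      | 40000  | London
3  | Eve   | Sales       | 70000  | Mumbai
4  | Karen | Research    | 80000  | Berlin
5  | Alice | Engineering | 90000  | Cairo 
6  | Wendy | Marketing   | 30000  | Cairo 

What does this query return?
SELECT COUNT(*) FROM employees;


COUNT(*) counts all rows

6


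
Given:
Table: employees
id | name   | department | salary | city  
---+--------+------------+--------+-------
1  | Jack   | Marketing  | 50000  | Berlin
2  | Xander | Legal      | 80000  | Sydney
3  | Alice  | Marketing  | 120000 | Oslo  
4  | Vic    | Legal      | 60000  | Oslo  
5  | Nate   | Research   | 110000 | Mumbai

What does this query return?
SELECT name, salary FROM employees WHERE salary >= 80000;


Filtering: salary >= 80000
Matching: 3 rows

3 rows:
Xander, 80000
Alice, 120000
Nate, 110000


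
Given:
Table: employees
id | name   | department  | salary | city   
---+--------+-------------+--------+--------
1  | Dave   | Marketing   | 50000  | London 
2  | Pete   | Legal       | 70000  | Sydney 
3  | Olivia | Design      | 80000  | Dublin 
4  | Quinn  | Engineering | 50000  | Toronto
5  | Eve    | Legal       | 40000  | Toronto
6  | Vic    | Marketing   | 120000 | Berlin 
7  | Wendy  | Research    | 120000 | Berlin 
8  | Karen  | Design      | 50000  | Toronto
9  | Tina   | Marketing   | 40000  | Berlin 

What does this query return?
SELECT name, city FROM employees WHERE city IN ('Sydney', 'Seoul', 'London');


Filtering: city IN ('Sydney', 'Seoul', 'London')
Matching: 2 rows

2 rows:
Dave, London
Pete, Sydney


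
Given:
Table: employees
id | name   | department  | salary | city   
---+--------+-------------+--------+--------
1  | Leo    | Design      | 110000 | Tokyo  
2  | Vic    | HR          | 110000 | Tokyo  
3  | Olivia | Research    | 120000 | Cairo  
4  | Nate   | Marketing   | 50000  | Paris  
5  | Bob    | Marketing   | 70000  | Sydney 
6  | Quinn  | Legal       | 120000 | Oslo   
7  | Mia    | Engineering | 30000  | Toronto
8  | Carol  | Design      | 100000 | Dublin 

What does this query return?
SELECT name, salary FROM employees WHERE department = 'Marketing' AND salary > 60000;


Filtering: department = 'Marketing' AND salary > 60000
Matching: 1 rows

1 rows:
Bob, 70000


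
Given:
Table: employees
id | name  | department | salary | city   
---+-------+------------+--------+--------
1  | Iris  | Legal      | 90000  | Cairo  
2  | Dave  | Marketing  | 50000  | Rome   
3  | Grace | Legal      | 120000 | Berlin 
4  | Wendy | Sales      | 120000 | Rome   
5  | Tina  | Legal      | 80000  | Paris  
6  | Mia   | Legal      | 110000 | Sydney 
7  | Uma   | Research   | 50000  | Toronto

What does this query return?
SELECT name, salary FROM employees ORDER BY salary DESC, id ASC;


Sorting by salary DESC, then id ASC for ties

7 rows:
Grace, 120000
Wendy, 120000
Mia, 110000
Iris, 90000
Tina, 80000
Dave, 50000
Uma, 50000


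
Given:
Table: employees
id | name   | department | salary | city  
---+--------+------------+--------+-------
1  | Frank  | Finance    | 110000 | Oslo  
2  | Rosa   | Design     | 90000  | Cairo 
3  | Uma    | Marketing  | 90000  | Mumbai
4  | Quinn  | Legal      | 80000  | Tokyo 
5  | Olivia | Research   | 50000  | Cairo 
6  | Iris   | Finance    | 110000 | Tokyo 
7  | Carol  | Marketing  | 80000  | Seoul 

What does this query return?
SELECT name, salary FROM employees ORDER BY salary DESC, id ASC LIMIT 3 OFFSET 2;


Sort by salary DESC (id ASC tiebreak), then skip 2 and take 3
Rows 3 through 5

3 rows:
Rosa, 90000
Uma, 90000
Quinn, 80000


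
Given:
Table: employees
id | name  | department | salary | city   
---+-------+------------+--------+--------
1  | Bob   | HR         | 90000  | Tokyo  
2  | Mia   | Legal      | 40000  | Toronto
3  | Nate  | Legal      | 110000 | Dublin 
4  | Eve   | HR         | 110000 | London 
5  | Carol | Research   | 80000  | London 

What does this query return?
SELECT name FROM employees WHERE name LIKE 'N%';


LIKE 'N%' matches names starting with 'N'
Matching: 1

1 rows:
Nate


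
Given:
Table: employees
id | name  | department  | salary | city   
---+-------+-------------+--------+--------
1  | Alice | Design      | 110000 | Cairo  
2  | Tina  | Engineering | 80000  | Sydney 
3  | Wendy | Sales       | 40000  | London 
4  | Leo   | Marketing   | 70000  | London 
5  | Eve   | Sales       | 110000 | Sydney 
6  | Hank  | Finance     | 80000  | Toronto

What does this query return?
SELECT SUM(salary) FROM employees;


SUM(salary) = 110000 + 80000 + 40000 + 70000 + 110000 + 80000 = 490000

490000


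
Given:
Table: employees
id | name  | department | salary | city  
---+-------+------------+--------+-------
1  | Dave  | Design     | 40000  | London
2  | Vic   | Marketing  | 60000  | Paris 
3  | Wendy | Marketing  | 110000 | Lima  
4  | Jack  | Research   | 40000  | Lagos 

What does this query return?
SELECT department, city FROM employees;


Projecting columns: department, city

4 rows:
Design, London
Marketing, Paris
Marketing, Lima
Research, Lagos


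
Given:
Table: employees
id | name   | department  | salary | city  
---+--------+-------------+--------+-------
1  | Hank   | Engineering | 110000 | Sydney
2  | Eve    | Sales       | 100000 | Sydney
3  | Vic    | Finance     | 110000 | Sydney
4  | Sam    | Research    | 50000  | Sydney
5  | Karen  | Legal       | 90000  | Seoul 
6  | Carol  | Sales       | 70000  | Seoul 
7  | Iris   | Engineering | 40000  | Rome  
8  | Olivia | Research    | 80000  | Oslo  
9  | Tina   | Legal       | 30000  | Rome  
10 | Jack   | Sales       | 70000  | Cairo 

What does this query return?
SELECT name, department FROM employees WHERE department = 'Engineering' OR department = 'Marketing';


Filtering: department = 'Engineering' OR 'Marketing'
Matching: 2 rows

2 rows:
Hank, Engineering
Iris, Engineering


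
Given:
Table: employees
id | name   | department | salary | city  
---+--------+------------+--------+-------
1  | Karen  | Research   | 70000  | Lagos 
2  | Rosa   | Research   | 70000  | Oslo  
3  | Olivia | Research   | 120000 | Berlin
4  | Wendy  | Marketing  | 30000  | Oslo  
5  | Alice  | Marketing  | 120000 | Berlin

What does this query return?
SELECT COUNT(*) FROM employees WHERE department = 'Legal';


Counting rows where department = 'Legal'


0


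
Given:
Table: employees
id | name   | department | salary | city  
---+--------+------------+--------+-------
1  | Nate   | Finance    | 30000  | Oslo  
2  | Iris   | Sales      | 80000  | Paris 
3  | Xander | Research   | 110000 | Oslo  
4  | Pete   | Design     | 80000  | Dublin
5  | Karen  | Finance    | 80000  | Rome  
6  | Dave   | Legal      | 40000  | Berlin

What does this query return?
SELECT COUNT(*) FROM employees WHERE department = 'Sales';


Counting rows where department = 'Sales'
  Iris -> MATCH


1


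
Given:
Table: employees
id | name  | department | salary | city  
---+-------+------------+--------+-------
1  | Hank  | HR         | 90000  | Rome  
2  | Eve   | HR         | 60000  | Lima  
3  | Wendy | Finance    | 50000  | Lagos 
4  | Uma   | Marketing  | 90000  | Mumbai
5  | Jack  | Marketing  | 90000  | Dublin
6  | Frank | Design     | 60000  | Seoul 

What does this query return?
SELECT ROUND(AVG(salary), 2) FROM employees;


SUM(salary) = 440000
COUNT = 6
ROUND(AVG, 2) = ROUND(440000 / 6, 2) = 73333.33

73333.33


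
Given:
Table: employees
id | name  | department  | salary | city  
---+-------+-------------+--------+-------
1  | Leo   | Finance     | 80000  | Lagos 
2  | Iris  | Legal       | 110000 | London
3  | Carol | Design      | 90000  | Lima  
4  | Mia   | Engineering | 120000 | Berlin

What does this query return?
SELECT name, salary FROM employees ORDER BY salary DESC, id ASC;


Sorting by salary DESC, then id ASC for ties

4 rows:
Mia, 120000
Iris, 110000
Carol, 90000
Leo, 80000


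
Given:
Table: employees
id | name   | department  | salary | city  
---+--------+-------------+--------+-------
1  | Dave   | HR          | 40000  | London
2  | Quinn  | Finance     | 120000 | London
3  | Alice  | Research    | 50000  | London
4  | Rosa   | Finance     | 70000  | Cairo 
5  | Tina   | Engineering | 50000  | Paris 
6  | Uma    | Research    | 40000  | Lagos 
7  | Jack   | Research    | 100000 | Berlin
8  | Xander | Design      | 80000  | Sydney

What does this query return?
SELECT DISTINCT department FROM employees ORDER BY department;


All 'department' values (row order): HR, Finance, Research, Finance, Engineering, Research, Research, Design
Removing duplicates leaves 5 unique value(s).

5 values:
Design
Engineering
Finance
HR
Research


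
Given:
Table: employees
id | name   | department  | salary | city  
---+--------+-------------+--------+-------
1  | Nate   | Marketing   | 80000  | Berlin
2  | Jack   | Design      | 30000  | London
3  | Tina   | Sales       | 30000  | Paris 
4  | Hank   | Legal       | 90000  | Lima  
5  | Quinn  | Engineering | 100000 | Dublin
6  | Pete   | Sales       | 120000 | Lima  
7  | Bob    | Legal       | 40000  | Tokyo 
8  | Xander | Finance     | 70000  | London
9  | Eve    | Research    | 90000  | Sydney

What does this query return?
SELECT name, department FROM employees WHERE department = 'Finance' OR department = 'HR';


Filtering: department = 'Finance' OR 'HR'
Matching: 1 rows

1 rows:
Xander, Finance


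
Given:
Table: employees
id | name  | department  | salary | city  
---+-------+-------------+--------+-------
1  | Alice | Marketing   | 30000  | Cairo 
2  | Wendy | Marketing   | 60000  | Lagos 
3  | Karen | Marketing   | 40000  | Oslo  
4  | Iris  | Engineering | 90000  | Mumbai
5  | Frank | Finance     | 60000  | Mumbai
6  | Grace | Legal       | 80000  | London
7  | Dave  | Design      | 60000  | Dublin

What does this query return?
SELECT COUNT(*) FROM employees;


COUNT(*) counts all rows

7


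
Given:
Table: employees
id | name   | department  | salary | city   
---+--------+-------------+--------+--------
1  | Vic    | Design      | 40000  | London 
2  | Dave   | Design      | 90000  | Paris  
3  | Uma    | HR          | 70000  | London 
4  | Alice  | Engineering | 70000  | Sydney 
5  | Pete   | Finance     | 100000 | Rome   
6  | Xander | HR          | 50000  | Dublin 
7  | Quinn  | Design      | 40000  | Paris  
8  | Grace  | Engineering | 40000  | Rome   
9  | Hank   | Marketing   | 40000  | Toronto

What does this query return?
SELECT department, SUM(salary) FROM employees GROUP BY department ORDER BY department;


Summing salary within each department:
  Design: 40000 + 90000 + 40000 = 170000
  Engineering: 70000 + 40000 = 110000
  Finance: 100000 = 100000
  HR: 70000 + 50000 = 120000
  Marketing: 40000 = 40000


5 groups:
Design, 170000
Engineering, 110000
Finance, 100000
HR, 120000
Marketing, 40000


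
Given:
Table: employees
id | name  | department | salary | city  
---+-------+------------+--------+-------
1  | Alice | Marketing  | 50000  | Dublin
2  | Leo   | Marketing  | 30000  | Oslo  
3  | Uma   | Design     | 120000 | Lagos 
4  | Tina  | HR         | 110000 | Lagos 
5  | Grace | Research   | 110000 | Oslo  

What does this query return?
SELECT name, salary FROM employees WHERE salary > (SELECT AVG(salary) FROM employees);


Subquery: AVG(salary) = 84000.0
Filtering: salary > 84000.0
  Uma (120000) -> MATCH
  Tina (110000) -> MATCH
  Grace (110000) -> MATCH


3 rows:
Uma, 120000
Tina, 110000
Grace, 110000


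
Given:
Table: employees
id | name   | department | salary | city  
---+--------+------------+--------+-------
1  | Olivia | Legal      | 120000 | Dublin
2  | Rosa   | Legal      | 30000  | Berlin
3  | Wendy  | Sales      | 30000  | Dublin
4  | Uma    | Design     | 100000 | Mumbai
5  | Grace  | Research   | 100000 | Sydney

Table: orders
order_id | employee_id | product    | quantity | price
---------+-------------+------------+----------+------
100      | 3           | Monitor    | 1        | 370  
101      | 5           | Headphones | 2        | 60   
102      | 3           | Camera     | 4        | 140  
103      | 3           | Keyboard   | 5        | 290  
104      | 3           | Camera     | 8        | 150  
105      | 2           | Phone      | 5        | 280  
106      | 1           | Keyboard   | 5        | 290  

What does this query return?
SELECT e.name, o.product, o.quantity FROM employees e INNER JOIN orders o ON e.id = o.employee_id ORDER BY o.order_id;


Joining employees.id = orders.employee_id:
  employee Wendy (id=3) -> order Monitor
  employee Grace (id=5) -> order Headphones
  employee Wendy (id=3) -> order Camera
  employee Wendy (id=3) -> order Keyboard
  employee Wendy (id=3) -> order Camera
  employee Rosa (id=2) -> order Phone
  employee Olivia (id=1) -> order Keyboard


7 rows:
Wendy, Monitor, 1
Grace, Headphones, 2
Wendy, Camera, 4
Wendy, Keyboard, 5
Wendy, Camera, 8
Rosa, Phone, 5
Olivia, Keyboard, 5


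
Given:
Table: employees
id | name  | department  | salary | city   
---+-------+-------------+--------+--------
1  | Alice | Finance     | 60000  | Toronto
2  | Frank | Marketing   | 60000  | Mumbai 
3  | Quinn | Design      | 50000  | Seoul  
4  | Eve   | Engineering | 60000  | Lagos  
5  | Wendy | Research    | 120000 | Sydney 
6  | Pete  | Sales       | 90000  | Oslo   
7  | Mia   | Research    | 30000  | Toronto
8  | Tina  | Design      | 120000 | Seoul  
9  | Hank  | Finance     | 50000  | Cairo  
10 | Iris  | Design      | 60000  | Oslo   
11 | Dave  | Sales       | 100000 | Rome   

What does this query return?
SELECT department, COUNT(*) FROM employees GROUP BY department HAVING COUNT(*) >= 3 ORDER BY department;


Groups with count >= 3:
  Design: 3 -> PASS
  Engineering: 1 -> filtered out
  Finance: 2 -> filtered out
  Marketing: 1 -> filtered out
  Research: 2 -> filtered out
  Sales: 2 -> filtered out


1 groups:
Design, 3


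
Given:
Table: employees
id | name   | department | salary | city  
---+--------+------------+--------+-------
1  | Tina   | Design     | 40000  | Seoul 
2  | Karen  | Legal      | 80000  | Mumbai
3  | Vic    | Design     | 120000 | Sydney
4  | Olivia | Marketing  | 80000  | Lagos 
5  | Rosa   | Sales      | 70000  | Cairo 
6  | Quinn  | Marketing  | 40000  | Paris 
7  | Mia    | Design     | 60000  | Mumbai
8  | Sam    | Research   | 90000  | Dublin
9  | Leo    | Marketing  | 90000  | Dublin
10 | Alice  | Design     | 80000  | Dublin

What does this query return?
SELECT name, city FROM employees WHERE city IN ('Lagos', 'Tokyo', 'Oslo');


Filtering: city IN ('Lagos', 'Tokyo', 'Oslo')
Matching: 1 rows

1 rows:
Olivia, Lagos


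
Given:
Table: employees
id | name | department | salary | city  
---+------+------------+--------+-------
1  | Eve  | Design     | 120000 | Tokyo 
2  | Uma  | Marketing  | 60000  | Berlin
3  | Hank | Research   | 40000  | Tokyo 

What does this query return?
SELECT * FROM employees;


SELECT * returns all 3 rows with all columns

3 rows:
1, Eve, Design, 120000, Tokyo
2, Uma, Marketing, 60000, Berlin
3, Hank, Research, 40000, Tokyo


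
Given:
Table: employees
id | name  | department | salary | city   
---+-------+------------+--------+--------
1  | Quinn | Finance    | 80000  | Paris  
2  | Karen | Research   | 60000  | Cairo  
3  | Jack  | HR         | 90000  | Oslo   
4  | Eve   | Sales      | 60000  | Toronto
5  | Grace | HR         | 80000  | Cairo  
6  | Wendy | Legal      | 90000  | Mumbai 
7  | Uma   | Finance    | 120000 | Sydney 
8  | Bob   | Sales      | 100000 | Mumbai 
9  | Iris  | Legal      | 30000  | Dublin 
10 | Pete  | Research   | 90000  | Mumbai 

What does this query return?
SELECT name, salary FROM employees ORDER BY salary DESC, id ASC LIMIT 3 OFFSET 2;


Sort by salary DESC (id ASC tiebreak), then skip 2 and take 3
Rows 3 through 5

3 rows:
Jack, 90000
Wendy, 90000
Pete, 90000


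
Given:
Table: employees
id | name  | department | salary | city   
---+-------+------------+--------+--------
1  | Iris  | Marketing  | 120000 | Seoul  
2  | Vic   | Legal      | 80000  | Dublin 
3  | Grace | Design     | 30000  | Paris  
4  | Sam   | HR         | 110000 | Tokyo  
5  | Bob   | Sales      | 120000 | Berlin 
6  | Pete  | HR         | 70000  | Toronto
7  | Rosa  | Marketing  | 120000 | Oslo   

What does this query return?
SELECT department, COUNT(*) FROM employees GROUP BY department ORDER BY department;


Assigning each row to its department group:
  Iris -> Marketing
  Vic -> Legal
  Grace -> Design
  Sam -> HR
  Bob -> Sales
  Pete -> HR
  Rosa -> Marketing


5 groups:
Design, 1
HR, 2
Legal, 1
Marketing, 2
Sales, 1


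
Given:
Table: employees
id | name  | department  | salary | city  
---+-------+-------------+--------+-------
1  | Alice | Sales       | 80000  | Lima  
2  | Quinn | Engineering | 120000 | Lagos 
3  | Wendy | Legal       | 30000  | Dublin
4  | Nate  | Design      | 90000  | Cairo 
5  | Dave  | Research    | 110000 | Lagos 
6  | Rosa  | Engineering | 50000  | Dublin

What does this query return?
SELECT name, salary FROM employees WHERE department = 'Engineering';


Filtering: department = 'Engineering'
Matching rows: 2

2 rows:
Quinn, 120000
Rosa, 50000


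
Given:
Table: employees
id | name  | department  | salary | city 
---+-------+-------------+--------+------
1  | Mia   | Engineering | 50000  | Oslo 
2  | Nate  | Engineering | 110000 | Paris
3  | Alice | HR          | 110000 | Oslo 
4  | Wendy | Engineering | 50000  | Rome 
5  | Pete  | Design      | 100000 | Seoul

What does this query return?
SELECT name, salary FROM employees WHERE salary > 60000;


Filtering: salary > 60000
Matching: 3 rows

3 rows:
Nate, 110000
Alice, 110000
Pete, 100000


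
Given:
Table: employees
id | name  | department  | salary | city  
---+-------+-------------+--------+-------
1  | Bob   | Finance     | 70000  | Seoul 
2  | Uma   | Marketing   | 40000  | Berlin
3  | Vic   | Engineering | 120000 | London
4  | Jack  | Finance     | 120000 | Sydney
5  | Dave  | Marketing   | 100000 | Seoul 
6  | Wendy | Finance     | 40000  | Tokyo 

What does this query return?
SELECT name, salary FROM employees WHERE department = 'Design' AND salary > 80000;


Filtering: department = 'Design' AND salary > 80000
Matching: 0 rows

Empty result set (0 rows)


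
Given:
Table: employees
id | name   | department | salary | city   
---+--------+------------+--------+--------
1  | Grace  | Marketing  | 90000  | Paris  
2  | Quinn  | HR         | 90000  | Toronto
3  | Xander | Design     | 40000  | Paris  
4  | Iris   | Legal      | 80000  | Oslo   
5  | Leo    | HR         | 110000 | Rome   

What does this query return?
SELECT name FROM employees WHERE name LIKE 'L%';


LIKE 'L%' matches names starting with 'L'
Matching: 1

1 rows:
Leo


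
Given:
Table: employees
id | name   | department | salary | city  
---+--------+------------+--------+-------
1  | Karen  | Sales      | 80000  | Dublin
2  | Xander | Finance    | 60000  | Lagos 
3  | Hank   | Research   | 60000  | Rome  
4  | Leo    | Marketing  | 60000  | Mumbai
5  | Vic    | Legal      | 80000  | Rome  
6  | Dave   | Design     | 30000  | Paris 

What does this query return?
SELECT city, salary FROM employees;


Projecting columns: city, salary

6 rows:
Dublin, 80000
Lagos, 60000
Rome, 60000
Mumbai, 60000
Rome, 80000
Paris, 30000


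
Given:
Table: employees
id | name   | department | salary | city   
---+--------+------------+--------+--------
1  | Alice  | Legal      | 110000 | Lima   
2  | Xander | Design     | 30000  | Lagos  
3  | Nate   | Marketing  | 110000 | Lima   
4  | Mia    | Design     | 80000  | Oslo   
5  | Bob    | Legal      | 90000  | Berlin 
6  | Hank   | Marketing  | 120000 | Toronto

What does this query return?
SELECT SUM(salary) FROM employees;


SUM(salary) = 110000 + 30000 + 110000 + 80000 + 90000 + 120000 = 540000

540000


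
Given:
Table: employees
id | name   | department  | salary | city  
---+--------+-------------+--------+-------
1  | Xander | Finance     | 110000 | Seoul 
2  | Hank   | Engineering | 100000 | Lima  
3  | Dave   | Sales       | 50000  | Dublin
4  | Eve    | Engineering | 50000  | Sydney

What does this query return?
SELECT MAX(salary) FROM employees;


Salaries: 110000, 100000, 50000, 50000
MAX = 110000

110000


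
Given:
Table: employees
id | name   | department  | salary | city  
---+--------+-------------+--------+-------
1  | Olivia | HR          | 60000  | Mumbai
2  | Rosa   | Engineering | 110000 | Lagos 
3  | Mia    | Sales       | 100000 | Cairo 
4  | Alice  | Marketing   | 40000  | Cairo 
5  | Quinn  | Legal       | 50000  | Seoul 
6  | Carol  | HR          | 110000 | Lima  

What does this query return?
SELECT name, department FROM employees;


Projecting columns: name, department

6 rows:
Olivia, HR
Rosa, Engineering
Mia, Sales
Alice, Marketing
Quinn, Legal
Carol, HR


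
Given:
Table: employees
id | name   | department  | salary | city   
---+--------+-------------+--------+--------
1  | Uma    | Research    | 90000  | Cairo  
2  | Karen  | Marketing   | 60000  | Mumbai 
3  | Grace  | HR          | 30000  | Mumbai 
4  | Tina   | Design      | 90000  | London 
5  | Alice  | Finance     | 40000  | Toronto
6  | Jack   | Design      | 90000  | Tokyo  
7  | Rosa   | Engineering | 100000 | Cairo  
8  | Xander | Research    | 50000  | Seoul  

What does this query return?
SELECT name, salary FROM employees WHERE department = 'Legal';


Filtering: department = 'Legal'
Matching rows: 0

Empty result set (0 rows)


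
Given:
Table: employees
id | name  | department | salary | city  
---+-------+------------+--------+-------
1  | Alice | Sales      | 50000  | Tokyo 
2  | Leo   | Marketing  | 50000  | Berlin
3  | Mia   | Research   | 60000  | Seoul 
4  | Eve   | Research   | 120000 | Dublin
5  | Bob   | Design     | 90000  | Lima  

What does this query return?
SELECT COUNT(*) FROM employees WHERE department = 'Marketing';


Counting rows where department = 'Marketing'
  Leo -> MATCH


1


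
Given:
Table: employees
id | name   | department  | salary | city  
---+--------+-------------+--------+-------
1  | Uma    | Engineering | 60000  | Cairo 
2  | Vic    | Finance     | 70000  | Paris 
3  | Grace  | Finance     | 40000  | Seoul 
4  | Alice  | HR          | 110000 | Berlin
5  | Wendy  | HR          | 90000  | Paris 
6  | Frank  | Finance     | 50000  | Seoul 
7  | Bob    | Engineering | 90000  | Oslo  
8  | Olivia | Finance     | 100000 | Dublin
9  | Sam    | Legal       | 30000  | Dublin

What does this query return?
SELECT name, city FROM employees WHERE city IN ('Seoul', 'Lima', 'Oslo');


Filtering: city IN ('Seoul', 'Lima', 'Oslo')
Matching: 3 rows

3 rows:
Grace, Seoul
Frank, Seoul
Bob, Oslo


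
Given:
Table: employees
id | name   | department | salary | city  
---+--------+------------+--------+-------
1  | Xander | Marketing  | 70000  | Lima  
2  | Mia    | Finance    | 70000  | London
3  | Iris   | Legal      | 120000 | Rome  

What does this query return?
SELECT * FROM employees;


SELECT * returns all 3 rows with all columns

3 rows:
1, Xander, Marketing, 70000, Lima
2, Mia, Finance, 70000, London
3, Iris, Legal, 120000, Rome


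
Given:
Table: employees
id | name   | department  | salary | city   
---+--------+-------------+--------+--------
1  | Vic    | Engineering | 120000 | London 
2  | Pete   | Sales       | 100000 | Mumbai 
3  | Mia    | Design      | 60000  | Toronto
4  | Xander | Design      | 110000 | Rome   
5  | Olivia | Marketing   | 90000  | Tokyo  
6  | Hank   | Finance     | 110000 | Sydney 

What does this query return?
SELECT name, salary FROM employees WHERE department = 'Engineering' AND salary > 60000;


Filtering: department = 'Engineering' AND salary > 60000
Matching: 1 rows

1 rows:
Vic, 120000


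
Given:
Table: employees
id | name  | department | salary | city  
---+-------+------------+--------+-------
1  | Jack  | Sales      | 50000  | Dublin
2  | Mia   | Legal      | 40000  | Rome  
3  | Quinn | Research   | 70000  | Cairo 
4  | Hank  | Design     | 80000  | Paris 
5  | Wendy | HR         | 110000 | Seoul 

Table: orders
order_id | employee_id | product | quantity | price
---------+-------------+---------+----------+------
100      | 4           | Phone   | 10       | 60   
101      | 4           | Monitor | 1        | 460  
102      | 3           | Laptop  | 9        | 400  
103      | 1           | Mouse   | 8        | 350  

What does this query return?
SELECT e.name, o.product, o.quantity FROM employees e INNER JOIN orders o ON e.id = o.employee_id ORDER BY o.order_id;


Joining employees.id = orders.employee_id:
  employee Hank (id=4) -> order Phone
  employee Hank (id=4) -> order Monitor
  employee Quinn (id=3) -> order Laptop
  employee Jack (id=1) -> order Mouse


4 rows:
Hank, Phone, 10
Hank, Monitor, 1
Quinn, Laptop, 9
Jack, Mouse, 8


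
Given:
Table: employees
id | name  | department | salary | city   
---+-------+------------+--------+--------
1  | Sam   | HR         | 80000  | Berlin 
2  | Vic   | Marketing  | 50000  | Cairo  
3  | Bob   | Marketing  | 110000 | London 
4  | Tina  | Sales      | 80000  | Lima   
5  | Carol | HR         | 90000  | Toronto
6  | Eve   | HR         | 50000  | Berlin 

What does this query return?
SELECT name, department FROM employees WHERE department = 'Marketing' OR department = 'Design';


Filtering: department = 'Marketing' OR 'Design'
Matching: 2 rows

2 rows:
Vic, Marketing
Bob, Marketing


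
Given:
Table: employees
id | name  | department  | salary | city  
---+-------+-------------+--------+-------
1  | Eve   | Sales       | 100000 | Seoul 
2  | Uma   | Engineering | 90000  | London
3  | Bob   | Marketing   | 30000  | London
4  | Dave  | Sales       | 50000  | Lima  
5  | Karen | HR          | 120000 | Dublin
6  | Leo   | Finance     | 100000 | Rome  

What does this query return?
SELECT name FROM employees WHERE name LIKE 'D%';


LIKE 'D%' matches names starting with 'D'
Matching: 1

1 rows:
Dave
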